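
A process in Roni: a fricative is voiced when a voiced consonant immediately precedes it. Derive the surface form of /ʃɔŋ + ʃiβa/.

/ʃ/ is a voiceless postalveolar fricative. The preceding trigger /ŋ/ is voiced, so /ʃ/ must become voiced as well.
The voiced postalveolar fricative is [ʒ], so /ʃ/ → [ʒ].

[ʃɔŋʒiβa]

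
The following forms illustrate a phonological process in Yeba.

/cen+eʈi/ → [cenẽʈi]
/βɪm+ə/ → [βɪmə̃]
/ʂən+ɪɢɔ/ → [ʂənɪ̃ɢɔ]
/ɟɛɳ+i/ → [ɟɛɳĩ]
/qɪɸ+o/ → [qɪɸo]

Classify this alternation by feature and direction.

The vowel /e/ surfaces as nasalised [ẽ] next to the preceding nasal /n/ — it has acquired the [+nasal] feature of its neighbour.
Likewise in the remaining data: /ə/ → [ə̃] after /m/; /ɪ/ → [ɪ̃] after /n/; /i/ → [ĩ] after /ɳ/ — each time a vowel is nasalised next to a preceding nasal.
No change occurs in [qɪɸo] because the vowel at the boundary is adjacent to an oral consonant, not a nasal (/o/ next to /ɸ/).
Because the conditioning nasal is to the left of the vowel that changes, the process is progressive (perseverative).

progressive nasality assimilation (vowel nasalisation)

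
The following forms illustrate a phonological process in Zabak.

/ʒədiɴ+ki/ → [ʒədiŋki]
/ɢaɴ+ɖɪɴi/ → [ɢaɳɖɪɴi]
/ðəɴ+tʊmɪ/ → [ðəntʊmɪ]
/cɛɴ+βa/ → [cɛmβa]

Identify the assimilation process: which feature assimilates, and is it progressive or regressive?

The segment that alternates is /ɴ/, which surfaces as [ŋ] when adjacent to /k/.
/ɴ/ is uvular while /k/ is velar; the output [ŋ] is velar, matching the trigger — so the feature that spreads is place.
Manner and voice are unchanged, so the assimilation is partial, not total.
Checking the remaining alternations: /ɴ/ → [ɳ] before /ɖ/ (uvular → retroflex, matching retroflex); /ɴ/ → [n] before /t/ (uvular → alveolar, matching alveolar); /ɴ/ → [m] before /β/ (uvular → bilabial, matching bilabial) — only place changes, and always toward the following segment.
The trigger is the following segment, so the direction is regressive (anticipatory).

regressive place assimilation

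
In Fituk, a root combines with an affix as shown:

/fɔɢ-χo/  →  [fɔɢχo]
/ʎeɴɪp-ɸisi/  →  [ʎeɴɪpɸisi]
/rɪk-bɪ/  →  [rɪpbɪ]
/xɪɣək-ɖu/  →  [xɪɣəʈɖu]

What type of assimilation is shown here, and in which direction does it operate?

regressive place assimilation

Underlying /k/ is realised as [p] next to /b/; /b/ itself does not change.
The change velar → bilabial matches the place of the following /b/, identifying this as place assimilation.
Manner and voice are unchanged, so the assimilation is partial, not total.
The other alternating form patterns the same way: /k/ → [ʈ] before /ɖ/ (velar → retroflex, matching retroflex) — only place changes, and always toward the following segment.
No alternation appears in [fɔɢχo], [ʎeɴɪpɸisi]: there the adjacent consonants already agree in place (/ɢ/ and /χ/ are both uvular; /p/ and /ɸ/ are both bilabial), so these forms are consistent with the same rule.
The trigger is the following segment, so the direction is regressive (anticipatory).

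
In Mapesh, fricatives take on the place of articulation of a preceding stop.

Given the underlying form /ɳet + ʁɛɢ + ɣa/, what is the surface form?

The rule targets /ʁ/ (voiced uvular fricative), which sits after the trigger /t/ (alveolar).
Changing only its place to alveolar gives [z] — the voiced alveolar fricative.
The same rule applies at the second boundary: /ɣ/ → [ʁ] next to /ɢ/.

[ɳetzɛɢʁa]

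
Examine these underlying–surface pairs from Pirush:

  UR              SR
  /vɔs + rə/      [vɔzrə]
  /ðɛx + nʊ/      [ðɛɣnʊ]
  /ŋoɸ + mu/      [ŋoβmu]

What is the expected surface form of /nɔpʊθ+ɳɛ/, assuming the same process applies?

The data show regressive voicing assimilation: /s/ → [z] before /r/; /x/ → [ɣ] before /n/; /ɸ/ → [β] before /m/. In each pair only voicing changes, matching the following consonant, while place and manner stay constant.
/θ/ is a voiceless dental fricative. The following trigger /ɳ/ is voiced, so /θ/ must become voiced as well.
A voiced dental fricative is [ð], so the surface segment is [ð].

[nɔpʊðɳɛ]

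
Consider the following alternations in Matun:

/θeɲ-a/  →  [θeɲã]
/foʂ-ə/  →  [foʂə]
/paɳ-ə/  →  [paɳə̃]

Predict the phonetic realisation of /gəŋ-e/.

[gəŋẽ]

The data show progressive nasality assimilation (vowel nasalisation): /a/ → [ã] after /ɲ/; /ə/ → [ə̃] after /ɳ/ — a vowel is nasalised by an immediately preceding nasal consonant.
No change occurs in [foʂə] because the vowel at the boundary is adjacent to an oral consonant, not a nasal (/ə/ next to /ʂ/).
/e/ sits next to the nasal /ŋ/ and is therefore nasalised to [ẽ].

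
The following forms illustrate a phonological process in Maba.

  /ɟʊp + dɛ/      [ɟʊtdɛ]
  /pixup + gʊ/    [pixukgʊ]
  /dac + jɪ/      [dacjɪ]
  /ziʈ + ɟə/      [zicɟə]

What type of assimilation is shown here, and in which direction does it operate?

Comparing underlying and surface forms, /p/ → [t] is the alternation; the neighbouring /d/ is constant.
The change bilabial → alveolar matches the place of the following /d/, identifying this as place assimilation.
Manner and voice are unchanged, so the assimilation is partial, not total.
The other alternating forms pattern the same way: /p/ → [k] before /g/ (bilabial → velar, matching velar); /ʈ/ → [c] before /ɟ/ (retroflex → palatal, matching palatal) — only place changes, and always toward the following segment.
Nothing changes in [dacjɪ]: there the adjacent consonants already agree in place (/c/ and /j/ are both palatal), so this form is consistent with the same rule.
The trigger is the following segment, so the direction is regressive (anticipatory).

regressive place assimilation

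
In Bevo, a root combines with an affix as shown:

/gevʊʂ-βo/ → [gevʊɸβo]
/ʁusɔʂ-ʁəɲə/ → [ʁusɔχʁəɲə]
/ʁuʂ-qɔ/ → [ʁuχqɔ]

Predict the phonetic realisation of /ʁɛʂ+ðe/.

[ʁɛθðe]

The data show regressive place assimilation: /ʂ/ → [ɸ] before /β/; /ʂ/ → [χ] before /ʁ/; /ʂ/ → [χ] before /q/. In each pair only place changes, matching the following consonant, while manner and voice stay constant.
/ʂ/ is a voiceless retroflex fricative. The following trigger /ð/ is dental, so /ʂ/ must become dental as well.
A voiceless dental fricative is [θ], so the surface segment is [θ].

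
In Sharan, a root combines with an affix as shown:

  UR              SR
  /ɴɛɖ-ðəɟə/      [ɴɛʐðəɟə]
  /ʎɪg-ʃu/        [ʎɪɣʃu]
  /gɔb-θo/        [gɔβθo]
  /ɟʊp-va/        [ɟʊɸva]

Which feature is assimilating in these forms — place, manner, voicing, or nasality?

Underlying /ɖ/ is realised as [ʐ] next to /ð/; /ð/ itself does not change.
/ɖ/ is a stop while /ð/ is a fricative; the output [ʐ] is a fricative, matching the trigger — so the feature that spreads is manner.
The same holds elsewhere in the data: /g/ → [ɣ] before /ʃ/ (stop → fricative, matching a fricative); /b/ → [β] before /θ/ (stop → fricative, matching a fricative); /p/ → [ɸ] before /v/ (stop → fricative, matching a fricative) — only manner changes, and always toward the following segment.

manner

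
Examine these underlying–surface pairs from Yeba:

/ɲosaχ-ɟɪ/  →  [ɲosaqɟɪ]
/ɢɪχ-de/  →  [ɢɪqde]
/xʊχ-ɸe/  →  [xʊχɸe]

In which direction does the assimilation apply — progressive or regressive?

regressive

Underlying /χ/ is realised as [q] next to /ɟ/; /ɟ/ itself does not change.
/χ/ is a fricative while /ɟ/ is a stop; the output [q] is a stop, matching the trigger — so the feature that spreads is manner.
The same holds elsewhere in the data: /χ/ → [q] before /d/ (fricative → stop, matching a stop) — only manner changes, and always toward the following segment.
No alternation appears in [xʊχɸe]: there the adjacent consonants already agree in manner (/χ/ and /ɸ/ are both fricatives), so this form is consistent with the same rule.
Since the segment that changes precedes the conditioning segment, the assimilation is regressive.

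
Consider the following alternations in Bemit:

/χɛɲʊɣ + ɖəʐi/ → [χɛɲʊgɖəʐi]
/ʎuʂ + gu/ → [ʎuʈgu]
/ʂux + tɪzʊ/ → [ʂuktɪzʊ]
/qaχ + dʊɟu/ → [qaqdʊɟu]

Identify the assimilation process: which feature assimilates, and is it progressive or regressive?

regressive manner assimilation

Underlying /ɣ/ is realised as [g] next to /ɖ/; /ɖ/ itself does not change.
The change fricative → stop matches the manner of the following /ɖ/, identifying this as manner assimilation.
Place and voice are unchanged, so the assimilation is partial, not total.
The same holds elsewhere in the data: /ʂ/ → [ʈ] before /g/ (fricative → stop, matching a stop); /x/ → [k] before /t/ (fricative → stop, matching a stop); /χ/ → [q] before /d/ (fricative → stop, matching a stop) — only manner changes, and always toward the following segment.
The trigger is the following segment, so the direction is regressive (anticipatory).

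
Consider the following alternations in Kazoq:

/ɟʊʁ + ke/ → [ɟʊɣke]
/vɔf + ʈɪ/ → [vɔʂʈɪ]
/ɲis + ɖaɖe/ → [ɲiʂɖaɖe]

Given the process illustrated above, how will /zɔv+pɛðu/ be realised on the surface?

[zɔβpɛðu]

The data show regressive place assimilation: /ʁ/ → [ɣ] before /k/; /f/ → [ʂ] before /ʈ/; /s/ → [ʂ] before /ɖ/. In each pair only place changes, matching the following consonant, while manner and voice stay constant.
/v/ is a voiced labiodental fricative. The following trigger /p/ is bilabial, so /v/ must become bilabial as well.
Changing only its place to bilabial gives [β] — the voiced bilabial fricative.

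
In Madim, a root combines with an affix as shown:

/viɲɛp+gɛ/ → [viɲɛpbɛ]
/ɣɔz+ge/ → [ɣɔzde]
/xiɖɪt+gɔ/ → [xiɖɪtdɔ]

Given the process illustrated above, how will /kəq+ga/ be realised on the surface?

The data show progressive place assimilation: /g/ → [b] after /p/; /g/ → [d] after /z/; /g/ → [d] after /t/. In each pair only place changes, matching the preceding consonant, while manner and voice stay constant.
The rule targets /g/ (voiced velar stop), which sits after the trigger /q/ (uvular).
A voiced uvular stop is [ɢ], so the surface segment is [ɢ].

[kəqɢa]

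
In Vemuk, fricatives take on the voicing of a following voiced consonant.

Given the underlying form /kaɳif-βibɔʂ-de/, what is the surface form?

The rule targets /f/ (voiceless labiodental fricative), which sits before the trigger /β/ (voiced).
A voiced labiodental fricative is [v], so the surface segment is [v].
The same rule applies at the second boundary: /ʂ/ → [ʐ] next to /d/.

[kaɳivβibɔʐde]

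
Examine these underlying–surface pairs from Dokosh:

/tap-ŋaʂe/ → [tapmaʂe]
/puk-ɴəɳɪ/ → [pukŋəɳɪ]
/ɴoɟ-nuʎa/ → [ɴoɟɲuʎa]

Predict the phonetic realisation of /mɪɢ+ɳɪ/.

[mɪɢɴɪ]

The data show progressive place assimilation: /ŋ/ → [m] after /p/; /ɴ/ → [ŋ] after /k/; /n/ → [ɲ] after /ɟ/. In each pair only place changes, matching the preceding consonant, while manner and voice stay constant.
/ɳ/ is a voiced retroflex nasal. The preceding trigger /ɢ/ is uvular, so /ɳ/ must become uvular as well.
A voiced uvular nasal is [ɴ], so the surface segment is [ɴ].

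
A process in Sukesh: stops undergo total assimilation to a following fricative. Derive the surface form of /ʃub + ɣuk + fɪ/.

[ʃuɣɣuffɪ]

/b/ is the segment targeted by the rule; it sits immediately before /ɣ/, so it assimilates completely and surfaces as [ɣ].
At the second juncture, /k/ likewise becomes [f] adjacent to /f/.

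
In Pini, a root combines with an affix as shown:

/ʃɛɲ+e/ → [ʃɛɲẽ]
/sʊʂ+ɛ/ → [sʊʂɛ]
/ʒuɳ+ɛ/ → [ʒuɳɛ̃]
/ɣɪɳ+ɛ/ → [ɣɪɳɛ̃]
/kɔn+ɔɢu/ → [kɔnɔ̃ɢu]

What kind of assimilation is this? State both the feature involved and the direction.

The vowel /e/ surfaces as nasalised [ẽ] next to the preceding nasal /ɲ/ — it has acquired the [+nasal] feature of its neighbour.
Likewise in the remaining data: /ɛ/ → [ɛ̃] after /ɳ/; /ɔ/ → [ɔ̃] after /n/ — each time a vowel is nasalised next to a preceding nasal.
No change occurs in [sʊʂɛ] because the vowel at the boundary is adjacent to an oral consonant, not a nasal (/ɛ/ next to /ʂ/).
Because the conditioning nasal is to the left of the vowel that changes, the process is progressive (perseverative).

progressive nasality assimilation (vowel nasalisation)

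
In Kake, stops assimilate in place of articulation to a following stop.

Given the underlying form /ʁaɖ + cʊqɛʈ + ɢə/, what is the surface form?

[ʁaɟcʊqɛqɢə]

The rule targets /ɖ/ (voiced retroflex stop), which sits before the trigger /c/ (palatal).
A voiced palatal stop is [ɟ], so the surface segment is [ɟ].
At the second juncture, /ʈ/ likewise becomes [q] adjacent to /ɢ/.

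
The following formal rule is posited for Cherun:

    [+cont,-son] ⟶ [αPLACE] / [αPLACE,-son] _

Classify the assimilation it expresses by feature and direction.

The shared variable α links the value of the place features (abbreviated [PLACE]) on the target to the same value on the neighbouring segment, so place is the feature that assimilates.
The conditioning segment sits to the left of the focus bar, meaning the trigger precedes the segment that changes — progressive assimilation.

progressive place assimilation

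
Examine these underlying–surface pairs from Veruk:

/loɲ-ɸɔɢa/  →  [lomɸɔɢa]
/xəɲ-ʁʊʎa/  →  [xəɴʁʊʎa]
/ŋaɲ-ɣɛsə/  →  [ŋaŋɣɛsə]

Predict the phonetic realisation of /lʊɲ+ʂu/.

The data show regressive place assimilation: /ɲ/ → [m] before /ɸ/; /ɲ/ → [ɴ] before /ʁ/; /ɲ/ → [ŋ] before /ɣ/. In each pair only place changes, matching the following consonant, while manner and voice stay constant.
/ɲ/ is a voiced palatal nasal. The following trigger /ʂ/ is retroflex, so /ɲ/ must become retroflex as well.
Changing only its place to retroflex gives [ɳ] — the voiced retroflex nasal.

[lʊɳʂu]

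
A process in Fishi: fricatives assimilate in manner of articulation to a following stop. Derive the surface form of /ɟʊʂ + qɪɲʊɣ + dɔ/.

[ɟʊʈqɪɲʊgdɔ]

The rule targets /ʂ/ (voiceless retroflex fricative), which sits before the trigger /q/ (stop).
The voiceless retroflex stop is [ʈ], so /ʂ/ → [ʈ].
At the second juncture, /ɣ/ likewise becomes [g] adjacent to /d/.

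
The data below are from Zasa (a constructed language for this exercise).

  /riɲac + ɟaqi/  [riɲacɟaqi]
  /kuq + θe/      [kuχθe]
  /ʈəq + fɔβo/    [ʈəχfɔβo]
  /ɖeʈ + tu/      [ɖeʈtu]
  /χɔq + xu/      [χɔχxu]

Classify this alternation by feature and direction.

regressive manner assimilation

The segment that alternates is /q/, which surfaces as [χ] when adjacent to /θ/.
The change stop → fricative matches the manner of the following /θ/, identifying this as manner assimilation.
Place and voice are unchanged, so the assimilation is partial, not total.
Checking the remaining alternations: /q/ → [χ] before /f/ (stop → fricative, matching a fricative); /q/ → [χ] before /x/ (stop → fricative, matching a fricative) — only manner changes, and always toward the following segment.
Nothing changes in [riɲacɟaqi], [ɖeʈtu]: there the adjacent consonants already agree in manner (/c/ and /ɟ/ are both stops; /ʈ/ and /t/ are both stops), so these forms are consistent with the same rule.
Since the segment that changes precedes the conditioning segment, the assimilation is regressive.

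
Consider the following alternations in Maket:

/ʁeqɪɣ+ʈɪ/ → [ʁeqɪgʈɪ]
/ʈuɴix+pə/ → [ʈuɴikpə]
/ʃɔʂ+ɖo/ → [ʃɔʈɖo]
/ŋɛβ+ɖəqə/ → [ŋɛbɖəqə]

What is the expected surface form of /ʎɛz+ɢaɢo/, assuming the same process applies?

[ʎɛdɢaɢo]

The data show regressive manner assimilation: /ɣ/ → [g] before /ʈ/; /x/ → [k] before /p/; /ʂ/ → [ʈ] before /ɖ/; /β/ → [b] before /ɖ/. In each pair only manner changes, matching the following consonant, while place and voice stay constant.
The rule targets /z/ (voiced alveolar fricative), which sits before the trigger /ɢ/ (stop).
The voiced alveolar stop is [d], so /z/ → [d].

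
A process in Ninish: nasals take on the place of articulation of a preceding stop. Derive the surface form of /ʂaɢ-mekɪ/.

The rule targets /m/ (voiced bilabial nasal), which sits after the trigger /ɢ/ (uvular).
Changing only its place to uvular gives [ɴ] — the voiced uvular nasal.

[ʂaɢɴekɪ]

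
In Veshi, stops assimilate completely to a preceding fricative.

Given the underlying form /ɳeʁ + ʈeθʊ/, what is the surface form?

/ʈ/ is the segment targeted by the rule; it sits immediately after /ʁ/, so it assimilates completely and surfaces as [ʁ].

[ɳeʁʁeθʊ]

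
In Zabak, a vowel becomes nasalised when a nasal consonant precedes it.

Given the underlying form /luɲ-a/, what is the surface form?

[luɲã]

/a/ sits next to the nasal /ɲ/ and is therefore nasalised to [ã].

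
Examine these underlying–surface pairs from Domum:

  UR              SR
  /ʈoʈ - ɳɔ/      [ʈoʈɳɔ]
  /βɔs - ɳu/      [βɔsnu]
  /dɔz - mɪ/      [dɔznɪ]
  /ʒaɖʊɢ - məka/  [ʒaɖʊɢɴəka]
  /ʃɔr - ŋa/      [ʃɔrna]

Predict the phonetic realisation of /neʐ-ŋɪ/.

[neʐɳɪ]

The data show progressive place assimilation: /ɳ/ → [n] after /s/; /m/ → [n] after /z/; /m/ → [ɴ] after /ɢ/; /ŋ/ → [n] after /r/. In each pair only place changes, matching the preceding consonant, while manner and voice stay constant.
No alternation appears in [ʈoʈɳɔ]: there the adjacent consonants already agree in place (/ɳ/ and /ʈ/ are both retroflex), so this form is consistent with the same rule.
The rule targets /ŋ/ (voiced velar nasal), which sits after the trigger /ʐ/ (retroflex).
A voiced retroflex nasal is [ɳ], so the surface segment is [ɳ].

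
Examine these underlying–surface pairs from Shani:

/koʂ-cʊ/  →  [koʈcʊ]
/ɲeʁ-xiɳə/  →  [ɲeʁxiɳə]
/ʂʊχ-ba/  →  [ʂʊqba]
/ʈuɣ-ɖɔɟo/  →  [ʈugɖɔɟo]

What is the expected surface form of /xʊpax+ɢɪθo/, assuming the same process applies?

[xʊpakɢɪθo]

The data show regressive manner assimilation: /ʂ/ → [ʈ] before /c/; /χ/ → [q] before /b/; /ɣ/ → [g] before /ɖ/. In each pair only manner changes, matching the following consonant, while place and voice stay constant.
Nothing changes in [ɲeʁxiɳə]: there the adjacent consonants already agree in manner (/ʁ/ and /x/ are both fricatives), so this form is consistent with the same rule.
The rule targets /x/ (voiceless velar fricative), which sits before the trigger /ɢ/ (stop).
A voiceless velar stop is [k], so the surface segment is [k].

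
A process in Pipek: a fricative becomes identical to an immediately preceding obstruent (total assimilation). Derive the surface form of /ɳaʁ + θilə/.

[ɳaʁʁilə]

/θ/ is the segment targeted by the rule; it sits immediately after /ʁ/, so it assimilates completely and surfaces as [ʁ].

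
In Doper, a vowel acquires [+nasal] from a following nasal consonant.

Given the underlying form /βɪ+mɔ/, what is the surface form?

The vowel /ɪ/ is adjacent to the following nasal /m/, so it acquires [+nasal] and surfaces as [ɪ̃].

[βɪ̃mɔ]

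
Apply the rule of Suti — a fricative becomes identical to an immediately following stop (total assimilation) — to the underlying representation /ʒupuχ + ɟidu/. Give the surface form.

[ʒupuɟɟidu]

/χ/ is the segment targeted by the rule; it sits immediately before /ɟ/, so it assimilates completely and surfaces as [ɟ].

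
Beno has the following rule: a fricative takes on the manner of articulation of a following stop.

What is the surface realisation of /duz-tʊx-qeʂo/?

[dudtʊkqeʂo]

The rule targets /z/ (voiced alveolar fricative), which sits before the trigger /t/ (stop).
Changing only its manner to stop gives [d] — the voiced alveolar stop.
The same rule applies at the second boundary: /x/ → [k] next to /q/.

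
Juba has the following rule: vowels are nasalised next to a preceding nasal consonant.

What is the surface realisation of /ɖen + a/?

The vowel /a/ is adjacent to the preceding nasal /n/, so it acquires [+nasal] and surfaces as [ã].

[ɖenã]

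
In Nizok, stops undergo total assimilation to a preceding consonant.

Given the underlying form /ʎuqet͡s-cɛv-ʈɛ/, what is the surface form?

/c/ is the segment targeted by the rule; it sits immediately after /t͡s/, so it assimilates completely and surfaces as [t͡s].
The same rule applies at the second boundary: /ʈ/ → [v] next to /v/.

[ʎuqet͡st͡sɛvvɛ]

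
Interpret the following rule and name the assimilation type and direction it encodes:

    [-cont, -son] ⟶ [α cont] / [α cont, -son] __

progressive manner assimilation

The rule copies [cont] (continuancy) from the environment onto the target stops; since [±cont] encodes the stop/fricative manner contrast, the assimilating dimension is manner.
The conditioning segment sits to the left of the focus bar, meaning the trigger precedes the segment that changes — progressive assimilation.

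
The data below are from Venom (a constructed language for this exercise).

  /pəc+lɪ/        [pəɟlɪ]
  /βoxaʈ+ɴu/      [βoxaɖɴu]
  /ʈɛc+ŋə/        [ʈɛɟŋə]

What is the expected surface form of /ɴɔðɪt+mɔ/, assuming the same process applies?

The data show regressive voicing assimilation: /c/ → [ɟ] before /l/; /ʈ/ → [ɖ] before /ɴ/; /c/ → [ɟ] before /ŋ/. In each pair only voicing changes, matching the following consonant, while place and manner stay constant.
/t/ is a voiceless alveolar stop. The following trigger /m/ is voiced, so /t/ must become voiced as well.
The voiced alveolar stop is [d], so /t/ → [d].

[ɴɔðɪdmɔ]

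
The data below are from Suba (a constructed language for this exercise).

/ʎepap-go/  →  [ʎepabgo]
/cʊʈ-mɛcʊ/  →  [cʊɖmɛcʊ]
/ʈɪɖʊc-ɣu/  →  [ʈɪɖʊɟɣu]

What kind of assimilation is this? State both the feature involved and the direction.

regressive voicing assimilation

The segment that alternates is /p/, which surfaces as [b] when adjacent to /g/.
/p/ is voiceless while /g/ is voiced; the output [b] is voiced, matching the trigger — so the feature that spreads is voicing.
Place and manner are unchanged, so the assimilation is partial, not total.
Checking the remaining alternations: /ʈ/ → [ɖ] before /m/ (voiceless → voiced, matching voiced); /c/ → [ɟ] before /ɣ/ (voiceless → voiced, matching voiced) — only voicing changes, and always toward the following segment.
Since the segment that changes precedes the conditioning segment, the assimilation is regressive.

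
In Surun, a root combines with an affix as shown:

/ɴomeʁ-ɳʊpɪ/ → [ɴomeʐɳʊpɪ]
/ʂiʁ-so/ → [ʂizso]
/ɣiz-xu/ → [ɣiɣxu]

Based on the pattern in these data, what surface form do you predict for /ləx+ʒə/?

[ləʃʒə]

The data show regressive place assimilation: /ʁ/ → [ʐ] before /ɳ/; /ʁ/ → [z] before /s/; /z/ → [ɣ] before /x/. In each pair only place changes, matching the following consonant, while manner and voice stay constant.
The rule targets /x/ (voiceless velar fricative), which sits before the trigger /ʒ/ (postalveolar).
The voiceless postalveolar fricative is [ʃ], so /x/ → [ʃ].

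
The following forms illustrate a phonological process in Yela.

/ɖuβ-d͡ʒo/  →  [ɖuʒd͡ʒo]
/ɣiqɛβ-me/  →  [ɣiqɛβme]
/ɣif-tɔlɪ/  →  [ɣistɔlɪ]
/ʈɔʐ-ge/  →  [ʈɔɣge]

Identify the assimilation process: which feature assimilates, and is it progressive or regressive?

regressive place assimilation

Comparing underlying and surface forms, /β/ → [ʒ] is the alternation; the neighbouring /d͡ʒ/ is constant.
The change bilabial → postalveolar matches the place of the following /d͡ʒ/, identifying this as place assimilation.
Manner and voice are unchanged, so the assimilation is partial, not total.
Checking the remaining alternations: /f/ → [s] before /t/ (labiodental → alveolar, matching alveolar); /ʐ/ → [ɣ] before /g/ (retroflex → velar, matching velar) — only place changes, and always toward the following segment.
No alternation appears in [ɣiqɛβme]: there the adjacent consonants already agree in place (/β/ and /m/ are both bilabial), so this form is consistent with the same rule.
Since the segment that changes precedes the conditioning segment, the assimilation is regressive.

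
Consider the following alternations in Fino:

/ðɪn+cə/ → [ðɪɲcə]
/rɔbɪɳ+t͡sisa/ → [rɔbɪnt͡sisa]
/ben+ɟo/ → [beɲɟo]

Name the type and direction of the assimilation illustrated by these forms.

regressive place assimilation

Underlying /n/ is realised as [ɲ] next to /c/; /c/ itself does not change.
The change alveolar → palatal matches the place of the following /c/, identifying this as place assimilation.
Manner and voice are unchanged, so the assimilation is partial, not total.
The other alternating forms pattern the same way: /ɳ/ → [n] before /t͡s/ (retroflex → alveolar, matching alveolar); /n/ → [ɲ] before /ɟ/ (alveolar → palatal, matching palatal) — only place changes, and always toward the following segment.
Since the segment that changes precedes the conditioning segment, the assimilation is regressive.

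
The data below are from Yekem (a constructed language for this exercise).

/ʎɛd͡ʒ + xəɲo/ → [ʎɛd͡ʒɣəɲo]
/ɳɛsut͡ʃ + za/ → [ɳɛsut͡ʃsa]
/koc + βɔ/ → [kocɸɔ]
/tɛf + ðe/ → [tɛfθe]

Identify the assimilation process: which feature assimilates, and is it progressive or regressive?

Comparing underlying and surface forms, /x/ → [ɣ] is the alternation; the neighbouring /d͡ʒ/ is constant.
/x/ is voiceless while /d͡ʒ/ is voiced; the output [ɣ] is voiced, matching the trigger — so the feature that spreads is voicing.
Place and manner are unchanged, so the assimilation is partial, not total.
The same holds elsewhere in the data: /z/ → [s] after /t͡ʃ/ (voiced → voiceless, matching voiceless); /β/ → [ɸ] after /c/ (voiced → voiceless, matching voiceless); /ð/ → [θ] after /f/ (voiced → voiceless, matching voiceless) — only voicing changes, and always toward the preceding segment.
Since the segment that changes follows the conditioning segment, the assimilation is progressive.

progressive voicing assimilation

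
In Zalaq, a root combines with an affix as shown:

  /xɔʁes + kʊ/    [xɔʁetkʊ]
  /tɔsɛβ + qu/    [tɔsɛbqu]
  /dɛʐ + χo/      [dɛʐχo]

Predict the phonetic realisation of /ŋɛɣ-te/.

The data show regressive manner assimilation: /s/ → [t] before /k/; /β/ → [b] before /q/. In each pair only manner changes, matching the following consonant, while place and voice stay constant.
No alternation appears in [dɛʐχo]: there the adjacent consonants already agree in manner (/ʐ/ and /χ/ are both fricatives), so this form is consistent with the same rule.
The rule targets /ɣ/ (voiced velar fricative), which sits before the trigger /t/ (stop).
A voiced velar stop is [g], so the surface segment is [g].

[ŋɛgte]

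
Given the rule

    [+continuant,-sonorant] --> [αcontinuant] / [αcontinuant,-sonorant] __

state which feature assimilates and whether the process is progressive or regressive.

progressive manner assimilation

The rule copies [continuant] (continuancy) from the environment onto the target fricatives; since [±continuant] encodes the stop/fricative manner contrast, the assimilating dimension is manner.
Since the environment is written before the underscore, the trigger precedes the target; the direction is progressive.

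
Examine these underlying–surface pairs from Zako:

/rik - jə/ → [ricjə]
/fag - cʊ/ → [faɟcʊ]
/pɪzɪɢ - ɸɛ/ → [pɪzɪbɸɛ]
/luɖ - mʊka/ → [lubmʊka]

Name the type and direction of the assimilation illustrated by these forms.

Underlying /k/ is realised as [c] next to /j/; /j/ itself does not change.
/k/ is velar while /j/ is palatal; the output [c] is palatal, matching the trigger — so the feature that spreads is place.
Manner and voice are unchanged, so the assimilation is partial, not total.
The other alternating forms pattern the same way: /g/ → [ɟ] before /c/ (velar → palatal, matching palatal); /ɢ/ → [b] before /ɸ/ (uvular → bilabial, matching bilabial); /ɖ/ → [b] before /m/ (retroflex → bilabial, matching bilabial) — only place changes, and always toward the following segment.
The trigger is the following segment, so the direction is regressive (anticipatory).

regressive place assimilation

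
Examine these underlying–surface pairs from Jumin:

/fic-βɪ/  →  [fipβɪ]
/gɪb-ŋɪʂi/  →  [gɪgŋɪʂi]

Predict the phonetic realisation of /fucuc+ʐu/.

[fucuʈʐu]

The data show regressive place assimilation: /c/ → [p] before /β/; /b/ → [g] before /ŋ/. In each pair only place changes, matching the following consonant, while manner and voice stay constant.
/c/ is a voiceless palatal stop. The following trigger /ʐ/ is retroflex, so /c/ must become retroflex as well.
The voiceless retroflex stop is [ʈ], so /c/ → [ʈ].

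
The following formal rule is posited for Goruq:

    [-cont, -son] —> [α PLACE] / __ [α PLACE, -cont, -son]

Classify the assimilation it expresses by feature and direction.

regressive place assimilation

The shared variable α links the value of the place features (abbreviated [PLACE]) on the target to the same value on the neighbouring segment, so place is the feature that assimilates.
The conditioning segment sits to the right of the focus bar, meaning the trigger follows the segment that changes — regressive assimilation.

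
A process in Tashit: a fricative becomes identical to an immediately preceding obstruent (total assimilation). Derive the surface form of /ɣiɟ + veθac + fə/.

/v/ is the segment targeted by the rule; it sits immediately after /ɟ/, so it assimilates completely and surfaces as [ɟ].
The same rule applies at the second boundary: /f/ → [c] next to /c/.

[ɣiɟɟeθaccə]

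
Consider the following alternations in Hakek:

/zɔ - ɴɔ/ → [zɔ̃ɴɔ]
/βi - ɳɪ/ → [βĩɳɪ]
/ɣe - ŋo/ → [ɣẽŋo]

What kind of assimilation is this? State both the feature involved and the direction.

The vowel /ɔ/ surfaces as nasalised [ɔ̃] next to the following nasal /ɴ/ — it has acquired the [+nasal] feature of its neighbour.
The other forms show the same pattern: /i/ → [ĩ] before /ɳ/; /e/ → [ẽ] before /ŋ/ — each time a vowel is nasalised next to a following nasal.
Because the conditioning nasal is to the right of the vowel that changes, the process is regressive (anticipatory).

regressive nasality assimilation (vowel nasalisation)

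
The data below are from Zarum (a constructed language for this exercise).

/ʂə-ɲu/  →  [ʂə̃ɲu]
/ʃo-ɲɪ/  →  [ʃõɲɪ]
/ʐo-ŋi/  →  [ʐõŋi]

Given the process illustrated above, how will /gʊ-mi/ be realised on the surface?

[gʊ̃mi]

The data show regressive nasality assimilation (vowel nasalisation): /ə/ → [ə̃] before /ɲ/; /o/ → [õ] before /ɲ/; /o/ → [õ] before /ŋ/ — a vowel is nasalised by an immediately following nasal consonant.
The vowel /ʊ/ is adjacent to the following nasal /m/, so it acquires [+nasal] and surfaces as [ʊ̃].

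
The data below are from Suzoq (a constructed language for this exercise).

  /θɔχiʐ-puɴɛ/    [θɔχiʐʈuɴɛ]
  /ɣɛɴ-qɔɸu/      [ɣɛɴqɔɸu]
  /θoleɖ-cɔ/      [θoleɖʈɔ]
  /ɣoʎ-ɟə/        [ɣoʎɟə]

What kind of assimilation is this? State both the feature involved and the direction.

Comparing underlying and surface forms, /p/ → [ʈ] is the alternation; the neighbouring /ʐ/ is constant.
The change bilabial → retroflex matches the place of the preceding /ʐ/, identifying this as place assimilation.
Manner and voice are unchanged, so the assimilation is partial, not total.
The other alternating form patterns the same way: /c/ → [ʈ] after /ɖ/ (palatal → retroflex, matching retroflex) — only place changes, and always toward the preceding segment.
Nothing changes in [ɣɛɴqɔɸu], [ɣoʎɟə]: there the adjacent consonants already agree in place (/q/ and /ɴ/ are both uvular; /ɟ/ and /ʎ/ are both palatal), so these forms are consistent with the same rule.
Since the segment that changes follows the conditioning segment, the assimilation is progressive.

progressive place assimilation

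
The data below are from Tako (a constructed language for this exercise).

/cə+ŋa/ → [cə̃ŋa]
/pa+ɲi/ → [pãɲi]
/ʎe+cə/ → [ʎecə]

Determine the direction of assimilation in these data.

regressive

The vowel /ə/ surfaces as nasalised [ə̃] next to the following nasal /ŋ/ — it has acquired the [+nasal] feature of its neighbour.
The other form shows the same pattern: /a/ → [ã] before /ɲ/ — each time a vowel is nasalised next to a following nasal.
No change occurs in [ʎecə] because the vowel at the boundary is adjacent to an oral consonant, not a nasal (/e/ next to /c/).
Because the conditioning nasal is to the right of the vowel that changes, the process is regressive (anticipatory).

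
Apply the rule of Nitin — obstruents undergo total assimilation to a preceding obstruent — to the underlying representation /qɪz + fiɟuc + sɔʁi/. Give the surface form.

/f/ is the segment targeted by the rule; it sits immediately after /z/, so it assimilates completely and surfaces as [z].
At the second juncture, /s/ likewise becomes [c] adjacent to /c/.

[qɪzziɟuccɔʁi]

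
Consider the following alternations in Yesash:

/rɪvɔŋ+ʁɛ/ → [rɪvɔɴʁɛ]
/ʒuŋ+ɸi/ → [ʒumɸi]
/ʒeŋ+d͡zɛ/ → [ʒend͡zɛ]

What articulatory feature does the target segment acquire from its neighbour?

place

Underlying /ŋ/ is realised as [ɴ] next to /ʁ/; /ʁ/ itself does not change.
/ŋ/ is velar while /ʁ/ is uvular; the output [ɴ] is uvular, matching the trigger — so the feature that spreads is place.
The other alternating forms pattern the same way: /ŋ/ → [m] before /ɸ/ (velar → bilabial, matching bilabial); /ŋ/ → [n] before /d͡z/ (velar → alveolar, matching alveolar) — only place changes, and always toward the following segment.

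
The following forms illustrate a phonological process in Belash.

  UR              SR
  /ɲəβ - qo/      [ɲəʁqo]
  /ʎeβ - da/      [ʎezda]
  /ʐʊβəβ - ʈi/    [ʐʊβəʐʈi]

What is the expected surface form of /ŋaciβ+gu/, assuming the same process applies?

The data show regressive place assimilation: /β/ → [ʁ] before /q/; /β/ → [z] before /d/; /β/ → [ʐ] before /ʈ/. In each pair only place changes, matching the following consonant, while manner and voice stay constant.
/β/ is a voiced bilabial fricative. The following trigger /g/ is velar, so /β/ must become velar as well.
The voiced velar fricative is [ɣ], so /β/ → [ɣ].

[ŋaciɣgu]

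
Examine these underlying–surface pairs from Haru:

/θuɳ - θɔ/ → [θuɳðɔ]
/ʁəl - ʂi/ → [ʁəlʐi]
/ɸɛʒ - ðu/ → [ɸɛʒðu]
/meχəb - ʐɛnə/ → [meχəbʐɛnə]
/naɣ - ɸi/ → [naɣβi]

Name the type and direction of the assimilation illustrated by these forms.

progressive voicing assimilation

Comparing underlying and surface forms, /θ/ → [ð] is the alternation; the neighbouring /ɳ/ is constant.
/θ/ is voiceless while /ɳ/ is voiced; the output [ð] is voiced, matching the trigger — so the feature that spreads is voicing.
Place and manner are unchanged, so the assimilation is partial, not total.
The same holds elsewhere in the data: /ʂ/ → [ʐ] after /l/ (voiceless → voiced, matching voiced); /ɸ/ → [β] after /ɣ/ (voiceless → voiced, matching voiced) — only voicing changes, and always toward the preceding segment.
Nothing changes in [ɸɛʒðu], [meχəbʐɛnə]: there the adjacent consonants already agree in voicing (/ð/ and /ʒ/ are both voiced; /ʐ/ and /b/ are both voiced), so these forms are consistent with the same rule.
Since the segment that changes follows the conditioning segment, the assimilation is progressive.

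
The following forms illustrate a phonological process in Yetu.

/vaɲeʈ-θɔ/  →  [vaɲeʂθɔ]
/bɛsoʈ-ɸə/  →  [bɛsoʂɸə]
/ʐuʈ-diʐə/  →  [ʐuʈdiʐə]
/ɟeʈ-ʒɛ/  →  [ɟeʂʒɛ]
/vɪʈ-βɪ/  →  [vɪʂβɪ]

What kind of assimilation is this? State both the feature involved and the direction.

regressive manner assimilation

The segment that alternates is /ʈ/, which surfaces as [ʂ] when adjacent to /θ/.
The change stop → fricative matches the manner of the following /θ/, identifying this as manner assimilation.
Place and voice are unchanged, so the assimilation is partial, not total.
Checking the remaining alternations: /ʈ/ → [ʂ] before /ɸ/ (stop → fricative, matching a fricative); /ʈ/ → [ʂ] before /ʒ/ (stop → fricative, matching a fricative); /ʈ/ → [ʂ] before /β/ (stop → fricative, matching a fricative) — only manner changes, and always toward the following segment.
Nothing changes in [ʐuʈdiʐə]: there the adjacent consonants already agree in manner (/ʈ/ and /d/ are both stops), so this form is consistent with the same rule.
The trigger is the following segment, so the direction is regressive (anticipatory).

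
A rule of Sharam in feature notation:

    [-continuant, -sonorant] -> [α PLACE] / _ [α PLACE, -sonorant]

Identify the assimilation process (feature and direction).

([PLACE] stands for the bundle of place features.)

regressive place assimilation

The shared variable α links the value of the place features (abbreviated [PLACE]) on the target to the same value on the neighbouring segment, so place is the feature that assimilates.
The conditioning segment sits to the right of the focus bar, meaning the trigger follows the segment that changes — regressive assimilation.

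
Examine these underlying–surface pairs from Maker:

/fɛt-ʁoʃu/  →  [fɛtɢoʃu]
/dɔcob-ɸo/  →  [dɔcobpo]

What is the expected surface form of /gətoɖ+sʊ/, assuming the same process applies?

[gətoɖtʊ]

The data show progressive manner assimilation: /ʁ/ → [ɢ] after /t/; /ɸ/ → [p] after /b/. In each pair only manner changes, matching the preceding consonant, while place and voice stay constant.
/s/ is a voiceless alveolar fricative. The preceding trigger /ɖ/ is a stop, so /s/ must become a stop as well.
Changing only its manner to stop gives [t] — the voiceless alveolar stop.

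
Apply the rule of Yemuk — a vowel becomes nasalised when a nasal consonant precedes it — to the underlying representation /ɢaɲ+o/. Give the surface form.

The vowel /o/ is adjacent to the preceding nasal /ɲ/, so it acquires [+nasal] and surfaces as [õ].

[ɢaɲõ]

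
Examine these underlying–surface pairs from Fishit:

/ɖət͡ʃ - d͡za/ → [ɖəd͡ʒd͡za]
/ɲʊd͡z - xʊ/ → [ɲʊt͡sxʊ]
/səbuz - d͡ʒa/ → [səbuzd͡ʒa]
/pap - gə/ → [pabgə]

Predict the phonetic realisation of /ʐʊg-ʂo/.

The data show regressive voicing assimilation: /t͡ʃ/ → [d͡ʒ] before /d͡z/; /d͡z/ → [t͡s] before /x/; /p/ → [b] before /g/. In each pair only voicing changes, matching the following consonant, while place and manner stay constant.
Nothing changes in [səbuzd͡ʒa]: there the adjacent consonants already agree in voicing (/z/ and /d͡ʒ/ are both voiced), so this form is consistent with the same rule.
The rule targets /g/ (voiced velar stop), which sits before the trigger /ʂ/ (voiceless).
Changing only its voicing to voiceless gives [k] — the voiceless velar stop.

[ʐʊkʂo]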